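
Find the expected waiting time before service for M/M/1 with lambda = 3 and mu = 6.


rho = 3/6; Wq = rho/(mu - lambda) = 0.1667 hours

0.1667 hours


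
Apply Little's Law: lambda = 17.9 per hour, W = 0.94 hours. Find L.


L = lambda * W = 17.9 * 0.94 = 16.83

16.83


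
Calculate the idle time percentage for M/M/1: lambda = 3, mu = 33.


Idle fraction = (1 - rho) * 100 = (1 - 3/33) * 100 = 90.9%

90.9%


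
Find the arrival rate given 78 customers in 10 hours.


lambda = total arrivals / time = 78 / 10 = 7.8 per hour

7.8 per hour


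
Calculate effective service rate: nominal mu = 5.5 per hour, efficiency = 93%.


Effective rate = mu * efficiency = 5.5 * 0.93 = 5.12 per hour

5.12 per hour


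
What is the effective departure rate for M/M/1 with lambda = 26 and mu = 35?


For a stable queue (lambda < mu), throughput = lambda = 26 per hour

26 per hour


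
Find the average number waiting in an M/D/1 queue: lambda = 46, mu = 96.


M/D/1: Lq = rho^2 / (2*(1-rho)) where rho = 46/96; Lq = 0.22

0.22


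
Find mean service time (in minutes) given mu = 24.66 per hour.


Mean service time = 60/mu = 60/24.66 = 2.43 minutes

2.43 minutes


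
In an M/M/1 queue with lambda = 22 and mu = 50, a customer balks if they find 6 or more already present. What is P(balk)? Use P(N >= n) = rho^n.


P(N >= 6) = rho^6 = (22/50)^6 = 0.0073

0.0073


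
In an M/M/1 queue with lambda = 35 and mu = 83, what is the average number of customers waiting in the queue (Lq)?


rho = 35/83; Lq = rho^2/(1-rho) = 0.31

0.31


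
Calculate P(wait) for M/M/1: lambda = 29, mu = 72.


P(wait) = rho = lambda/mu = 29/72 = 0.4028

0.4028


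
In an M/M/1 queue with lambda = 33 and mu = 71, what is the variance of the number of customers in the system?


rho = 33/71; Var(N) = rho/(1-rho)^2 = 1.62

1.62


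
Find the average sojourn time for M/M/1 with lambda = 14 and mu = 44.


W = 1/(mu - lambda) = 1/(44 - 14) = 0.0333 hours

0.0333 hours


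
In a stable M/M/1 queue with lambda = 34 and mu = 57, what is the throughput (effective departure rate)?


For a stable queue (lambda < mu), throughput = lambda = 34 per hour

34 per hour


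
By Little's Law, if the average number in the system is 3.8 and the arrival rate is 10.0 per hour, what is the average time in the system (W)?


W = L / lambda = 3.8 / 10.0 = 0.38 hours

0.38 hours


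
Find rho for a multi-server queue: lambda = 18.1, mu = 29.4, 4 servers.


rho = lambda / (c * mu) = 18.1 / (4 * 29.4) = 0.1539

0.1539


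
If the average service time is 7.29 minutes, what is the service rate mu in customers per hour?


mu = 60 / avg_service_time = 60 / 7.29 = 8.23 per hour

8.23 per hour


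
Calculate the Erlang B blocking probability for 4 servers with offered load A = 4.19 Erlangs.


B(N,A) = (A^N/N!) / sum(A^k/k!, k=0..N) with N=4, A=4.19 = 0.3287

0.3287


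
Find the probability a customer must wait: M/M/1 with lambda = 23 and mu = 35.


P(wait) = rho = lambda/mu = 23/35 = 0.6571

0.6571


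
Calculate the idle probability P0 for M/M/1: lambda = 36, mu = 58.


P0 = 1 - rho = 1 - 36/58 = 0.3793

0.3793


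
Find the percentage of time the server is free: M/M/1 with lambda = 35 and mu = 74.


Idle fraction = (1 - rho) * 100 = (1 - 35/74) * 100 = 52.7%

52.7%


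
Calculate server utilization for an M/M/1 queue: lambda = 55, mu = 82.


rho = lambda/mu = 55/82 = 0.6707

0.6707


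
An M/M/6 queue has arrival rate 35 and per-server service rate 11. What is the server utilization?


rho = lambda/(c*mu) = 35/(6*11) = 0.5303

0.5303


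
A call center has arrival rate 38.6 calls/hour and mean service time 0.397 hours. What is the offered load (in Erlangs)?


Offered load a = lambda * E[S] = 38.6 * 0.397 = 15.32 Erlangs

15.32 Erlangs


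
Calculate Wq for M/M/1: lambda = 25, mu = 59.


rho = 25/59; Wq = rho/(mu - lambda) = 0.0125 hours

0.0125 hours


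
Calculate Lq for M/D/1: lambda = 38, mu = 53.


M/D/1: Lq = rho^2 / (2*(1-rho)) where rho = 38/53; Lq = 0.91

0.91


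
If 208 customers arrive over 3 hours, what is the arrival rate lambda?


lambda = total arrivals / time = 208 / 3 = 69.33 per hour

69.33 per hour


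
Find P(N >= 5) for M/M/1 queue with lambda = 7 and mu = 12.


P(N >= 5) = rho^5 = (7/12)^5 = 0.0675

0.0675


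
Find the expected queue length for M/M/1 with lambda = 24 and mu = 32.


rho = 24/32; Lq = rho^2/(1-rho) = 2.25

2.25


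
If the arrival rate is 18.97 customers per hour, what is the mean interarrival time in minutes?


Mean interarrival time = 60/lambda = 60/18.97 = 3.16 minutes

3.16 minutes


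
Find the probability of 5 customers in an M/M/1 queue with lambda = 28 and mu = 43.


rho = 28/43; P(n) = (1-rho)*rho^n = (1-28/43)*(28/43)^5 = 0.0408

0.0408


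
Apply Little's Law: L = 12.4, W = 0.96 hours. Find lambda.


lambda = L / W = 12.4 / 0.96 = 12.92 per hour

12.92 per hour


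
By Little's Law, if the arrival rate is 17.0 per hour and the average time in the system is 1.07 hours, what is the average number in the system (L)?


L = lambda * W = 17.0 * 1.07 = 18.19

18.19


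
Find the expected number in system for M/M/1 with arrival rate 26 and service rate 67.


rho = 26/67; L = rho/(1-rho) = 0.63

0.63


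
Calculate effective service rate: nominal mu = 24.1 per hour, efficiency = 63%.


Effective rate = mu * efficiency = 24.1 * 0.63 = 15.18 per hour

15.18 per hour


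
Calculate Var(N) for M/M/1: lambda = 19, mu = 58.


rho = 19/58; Var(N) = rho/(1-rho)^2 = 0.72

0.72


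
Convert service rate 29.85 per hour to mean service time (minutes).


Mean service time = 60/mu = 60/29.85 = 2.01 minutes

2.01 minutes


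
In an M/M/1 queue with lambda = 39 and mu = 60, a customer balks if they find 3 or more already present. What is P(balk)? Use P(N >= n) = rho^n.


P(N >= 3) = rho^3 = (39/60)^3 = 0.2746

0.2746


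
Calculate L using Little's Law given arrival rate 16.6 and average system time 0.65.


L = lambda * W = 16.6 * 0.65 = 10.79

10.79


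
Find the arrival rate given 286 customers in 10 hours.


lambda = total arrivals / time = 286 / 10 = 28.6 per hour

28.6 per hour


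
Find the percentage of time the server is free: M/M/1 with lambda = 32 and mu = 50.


Idle fraction = (1 - rho) * 100 = (1 - 32/50) * 100 = 36.0%

36.0%


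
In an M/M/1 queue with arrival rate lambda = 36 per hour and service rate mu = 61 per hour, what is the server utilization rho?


rho = lambda/mu = 36/61 = 0.5902

0.5902


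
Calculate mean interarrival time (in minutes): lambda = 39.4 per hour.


Mean interarrival time = 60/lambda = 60/39.4 = 1.52 minutes

1.52 minutes


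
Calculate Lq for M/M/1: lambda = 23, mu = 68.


rho = 23/68; Lq = rho^2/(1-rho) = 0.17

0.17


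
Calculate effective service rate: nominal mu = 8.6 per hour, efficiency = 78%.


Effective rate = mu * efficiency = 8.6 * 0.78 = 6.71 per hour

6.71 per hour


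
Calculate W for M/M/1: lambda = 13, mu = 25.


W = 1/(mu - lambda) = 1/(25 - 13) = 0.0833 hours

0.0833 hours


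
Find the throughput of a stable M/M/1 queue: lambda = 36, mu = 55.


For a stable queue (lambda < mu), throughput = lambda = 36 per hour

36 per hour


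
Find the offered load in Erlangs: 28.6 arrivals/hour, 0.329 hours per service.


Offered load a = lambda * E[S] = 28.6 * 0.329 = 9.41 Erlangs

9.41 Erlangs


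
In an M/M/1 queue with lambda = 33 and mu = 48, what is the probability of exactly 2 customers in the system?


rho = 33/48; P(n) = (1-rho)*rho^n = (1-33/48)*(33/48)^2 = 0.1477

0.1477


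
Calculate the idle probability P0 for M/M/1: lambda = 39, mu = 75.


P0 = 1 - rho = 1 - 39/75 = 0.48

0.48


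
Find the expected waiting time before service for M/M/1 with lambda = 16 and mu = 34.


rho = 16/34; Wq = rho/(mu - lambda) = 0.0261 hours

0.0261 hours


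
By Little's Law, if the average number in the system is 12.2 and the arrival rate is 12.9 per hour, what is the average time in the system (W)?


W = L / lambda = 12.2 / 12.9 = 0.9457 hours

0.9457 hours


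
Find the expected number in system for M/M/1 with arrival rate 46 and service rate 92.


rho = 46/92; L = rho/(1-rho) = 1.0

1.0


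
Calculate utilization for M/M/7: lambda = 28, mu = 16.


rho = lambda/(c*mu) = 28/(7*16) = 0.25

0.25


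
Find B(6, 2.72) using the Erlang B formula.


B(N,A) = (A^N/N!) / sum(A^k/k!, k=0..N) with N=6, A=2.72 = 0.0379

0.0379


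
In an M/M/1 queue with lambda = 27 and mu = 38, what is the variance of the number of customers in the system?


rho = 27/38; Var(N) = rho/(1-rho)^2 = 8.48

8.48


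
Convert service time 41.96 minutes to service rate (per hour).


mu = 60 / avg_service_time = 60 / 41.96 = 1.43 per hour

1.43 per hour


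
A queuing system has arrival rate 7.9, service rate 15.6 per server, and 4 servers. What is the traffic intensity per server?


rho = lambda / (c * mu) = 7.9 / (4 * 15.6) = 0.1266

0.1266


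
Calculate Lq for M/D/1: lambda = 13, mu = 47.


M/D/1: Lq = rho^2 / (2*(1-rho)) where rho = 13/47; Lq = 0.05

0.05


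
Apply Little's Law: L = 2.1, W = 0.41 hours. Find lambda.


lambda = L / W = 2.1 / 0.41 = 5.12 per hour

5.12 per hour


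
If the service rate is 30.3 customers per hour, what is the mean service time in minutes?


Mean service time = 60/mu = 60/30.3 = 1.98 minutes

1.98 minutes


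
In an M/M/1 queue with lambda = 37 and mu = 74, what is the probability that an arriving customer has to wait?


P(wait) = rho = lambda/mu = 37/74 = 0.5

0.5


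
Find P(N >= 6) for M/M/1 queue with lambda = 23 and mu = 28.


P(N >= 6) = rho^6 = (23/28)^6 = 0.3072

0.3072


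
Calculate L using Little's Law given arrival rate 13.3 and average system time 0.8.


L = lambda * W = 13.3 * 0.8 = 10.64

10.64


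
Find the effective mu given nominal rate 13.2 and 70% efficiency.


Effective rate = mu * efficiency = 13.2 * 0.7 = 9.24 per hour

9.24 per hour


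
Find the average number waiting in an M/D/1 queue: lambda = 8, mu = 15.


M/D/1: Lq = rho^2 / (2*(1-rho)) where rho = 8/15; Lq = 0.3

0.3


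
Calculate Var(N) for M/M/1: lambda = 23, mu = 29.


rho = 23/29; Var(N) = rho/(1-rho)^2 = 18.53

18.53


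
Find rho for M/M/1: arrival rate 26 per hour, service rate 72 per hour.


rho = lambda/mu = 26/72 = 0.3611

0.3611


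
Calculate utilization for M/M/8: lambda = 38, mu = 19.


rho = lambda/(c*mu) = 38/(8*19) = 0.25

0.25


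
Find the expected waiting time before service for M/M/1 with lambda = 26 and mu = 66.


rho = 26/66; Wq = rho/(mu - lambda) = 0.0098 hours

0.0098 hours


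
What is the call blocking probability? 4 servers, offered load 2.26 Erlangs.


B(N,A) = (A^N/N!) / sum(A^k/k!, k=0..N) with N=4, A=2.26 = 0.1232

0.1232


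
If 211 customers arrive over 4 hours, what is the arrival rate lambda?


lambda = total arrivals / time = 211 / 4 = 52.75 per hour

52.75 per hour


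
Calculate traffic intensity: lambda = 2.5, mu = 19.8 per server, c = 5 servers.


rho = lambda / (c * mu) = 2.5 / (5 * 19.8) = 0.0253

0.0253


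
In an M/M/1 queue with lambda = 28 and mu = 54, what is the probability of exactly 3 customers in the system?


rho = 28/54; P(n) = (1-rho)*rho^n = (1-28/54)*(28/54)^3 = 0.0671

0.0671


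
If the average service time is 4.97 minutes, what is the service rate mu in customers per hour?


mu = 60 / avg_service_time = 60 / 4.97 = 12.07 per hour

12.07 per hour


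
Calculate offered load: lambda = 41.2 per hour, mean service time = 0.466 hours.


Offered load a = lambda * E[S] = 41.2 * 0.466 = 19.2 Erlangs

19.2 Erlangs


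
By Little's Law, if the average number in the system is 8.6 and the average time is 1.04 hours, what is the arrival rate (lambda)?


lambda = L / W = 8.6 / 1.04 = 8.27 per hour

8.27 per hour


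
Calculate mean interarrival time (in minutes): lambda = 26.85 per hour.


Mean interarrival time = 60/lambda = 60/26.85 = 2.23 minutes

2.23 minutes


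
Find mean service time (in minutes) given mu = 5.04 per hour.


Mean service time = 60/mu = 60/5.04 = 11.9 minutes

11.9 minutes


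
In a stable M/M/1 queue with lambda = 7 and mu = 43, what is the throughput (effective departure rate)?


For a stable queue (lambda < mu), throughput = lambda = 7 per hour

7 per hour


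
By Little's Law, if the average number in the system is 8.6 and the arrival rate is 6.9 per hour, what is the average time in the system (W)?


W = L / lambda = 8.6 / 6.9 = 1.2464 hours

1.2464 hours


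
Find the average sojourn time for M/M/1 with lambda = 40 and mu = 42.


W = 1/(mu - lambda) = 1/(42 - 40) = 0.5 hours

0.5 hours


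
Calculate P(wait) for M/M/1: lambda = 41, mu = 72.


P(wait) = rho = lambda/mu = 41/72 = 0.5694

0.5694


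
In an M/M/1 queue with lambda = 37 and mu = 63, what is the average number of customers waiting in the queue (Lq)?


rho = 37/63; Lq = rho^2/(1-rho) = 0.84

0.84


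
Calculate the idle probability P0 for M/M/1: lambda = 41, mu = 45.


P0 = 1 - rho = 1 - 41/45 = 0.0889

0.0889


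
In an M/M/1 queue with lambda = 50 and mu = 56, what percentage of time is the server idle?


Idle fraction = (1 - rho) * 100 = (1 - 50/56) * 100 = 10.7%

10.7%


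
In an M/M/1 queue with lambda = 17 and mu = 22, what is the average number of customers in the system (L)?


rho = 17/22; L = rho/(1-rho) = 3.4

3.4


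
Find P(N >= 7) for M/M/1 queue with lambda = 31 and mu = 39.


P(N >= 7) = rho^7 = (31/39)^7 = 0.2005

0.2005


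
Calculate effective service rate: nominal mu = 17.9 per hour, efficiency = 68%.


Effective rate = mu * efficiency = 17.9 * 0.68 = 12.17 per hour

12.17 per hour


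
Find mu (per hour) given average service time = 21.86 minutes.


mu = 60 / avg_service_time = 60 / 21.86 = 2.74 per hour

2.74 per hour


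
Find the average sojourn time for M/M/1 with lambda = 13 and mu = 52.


W = 1/(mu - lambda) = 1/(52 - 13) = 0.0256 hours

0.0256 hours


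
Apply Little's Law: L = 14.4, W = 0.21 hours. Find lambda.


lambda = L / W = 14.4 / 0.21 = 68.57 per hour

68.57 per hour


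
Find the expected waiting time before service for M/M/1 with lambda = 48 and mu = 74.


rho = 48/74; Wq = rho/(mu - lambda) = 0.0249 hours

0.0249 hours


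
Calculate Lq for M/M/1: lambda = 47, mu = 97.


rho = 47/97; Lq = rho^2/(1-rho) = 0.46

0.46


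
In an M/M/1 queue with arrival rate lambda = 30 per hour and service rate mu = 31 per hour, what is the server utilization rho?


rho = lambda/mu = 30/31 = 0.9677

0.9677


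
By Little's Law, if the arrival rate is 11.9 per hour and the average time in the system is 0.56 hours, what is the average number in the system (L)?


L = lambda * W = 11.9 * 0.56 = 6.66

6.66


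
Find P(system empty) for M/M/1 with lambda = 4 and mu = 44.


P0 = 1 - rho = 1 - 4/44 = 0.9091

0.9091


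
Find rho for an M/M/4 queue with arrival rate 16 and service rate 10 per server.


rho = lambda/(c*mu) = 16/(4*10) = 0.4

0.4


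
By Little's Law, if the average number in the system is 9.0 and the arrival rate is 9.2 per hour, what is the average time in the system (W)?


W = L / lambda = 9.0 / 9.2 = 0.9783 hours

0.9783 hours


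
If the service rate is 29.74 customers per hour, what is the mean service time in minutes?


Mean service time = 60/mu = 60/29.74 = 2.02 minutes

2.02 minutes


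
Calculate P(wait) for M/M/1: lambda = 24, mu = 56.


P(wait) = rho = lambda/mu = 24/56 = 0.4286

0.4286


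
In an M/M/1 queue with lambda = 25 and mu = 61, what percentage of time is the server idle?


Idle fraction = (1 - rho) * 100 = (1 - 25/61) * 100 = 59.0%

59.0%


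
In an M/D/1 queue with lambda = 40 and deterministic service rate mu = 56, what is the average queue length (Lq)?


M/D/1: Lq = rho^2 / (2*(1-rho)) where rho = 40/56; Lq = 0.89

0.89


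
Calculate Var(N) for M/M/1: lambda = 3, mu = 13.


rho = 3/13; Var(N) = rho/(1-rho)^2 = 0.39

0.39


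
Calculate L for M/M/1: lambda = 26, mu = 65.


rho = 26/65; L = rho/(1-rho) = 0.67

0.67


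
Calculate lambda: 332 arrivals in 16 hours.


lambda = total arrivals / time = 332 / 16 = 20.75 per hour

20.75 per hour


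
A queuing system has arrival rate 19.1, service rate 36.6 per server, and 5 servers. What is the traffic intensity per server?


rho = lambda / (c * mu) = 19.1 / (5 * 36.6) = 0.1044

0.1044


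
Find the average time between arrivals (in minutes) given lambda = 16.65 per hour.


Mean interarrival time = 60/lambda = 60/16.65 = 3.6 minutes

3.6 minutes


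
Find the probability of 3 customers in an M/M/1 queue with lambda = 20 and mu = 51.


rho = 20/51; P(n) = (1-rho)*rho^n = (1-20/51)*(20/51)^3 = 0.0367

0.0367


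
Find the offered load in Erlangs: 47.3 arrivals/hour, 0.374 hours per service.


Offered load a = lambda * E[S] = 47.3 * 0.374 = 17.69 Erlangs

17.69 Erlangs


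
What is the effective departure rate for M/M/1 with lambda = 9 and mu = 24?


For a stable queue (lambda < mu), throughput = lambda = 9 per hour

9 per hour


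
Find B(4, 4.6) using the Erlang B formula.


B(N,A) = (A^N/N!) / sum(A^k/k!, k=0..N) with N=4, A=4.6 = 0.3654

0.3654


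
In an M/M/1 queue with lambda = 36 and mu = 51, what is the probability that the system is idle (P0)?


P0 = 1 - rho = 1 - 36/51 = 0.2941

0.2941


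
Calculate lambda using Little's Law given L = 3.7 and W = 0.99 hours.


lambda = L / W = 3.7 / 0.99 = 3.74 per hour

3.74 per hour


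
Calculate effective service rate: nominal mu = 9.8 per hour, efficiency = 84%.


Effective rate = mu * efficiency = 9.8 * 0.84 = 8.23 per hour

8.23 per hour


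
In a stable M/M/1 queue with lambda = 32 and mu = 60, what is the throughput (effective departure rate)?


For a stable queue (lambda < mu), throughput = lambda = 32 per hour

32 per hour


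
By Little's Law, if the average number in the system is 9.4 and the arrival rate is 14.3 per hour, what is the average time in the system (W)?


W = L / lambda = 9.4 / 14.3 = 0.6573 hours

0.6573 hours


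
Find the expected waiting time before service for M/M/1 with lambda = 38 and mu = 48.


rho = 38/48; Wq = rho/(mu - lambda) = 0.0792 hours

0.0792 hours


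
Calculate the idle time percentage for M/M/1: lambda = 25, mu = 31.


Idle fraction = (1 - rho) * 100 = (1 - 25/31) * 100 = 19.4%

19.4%


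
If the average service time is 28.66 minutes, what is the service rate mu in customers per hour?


mu = 60 / avg_service_time = 60 / 28.66 = 2.09 per hour

2.09 per hour


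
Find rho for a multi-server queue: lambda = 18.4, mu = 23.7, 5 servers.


rho = lambda / (c * mu) = 18.4 / (5 * 23.7) = 0.1553

0.1553


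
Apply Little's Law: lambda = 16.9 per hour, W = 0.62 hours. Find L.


L = lambda * W = 16.9 * 0.62 = 10.48

10.48


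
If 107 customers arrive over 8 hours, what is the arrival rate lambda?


lambda = total arrivals / time = 107 / 8 = 13.38 per hour

13.38 per hour


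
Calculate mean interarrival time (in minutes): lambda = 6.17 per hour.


Mean interarrival time = 60/lambda = 60/6.17 = 9.72 minutes

9.72 minutes


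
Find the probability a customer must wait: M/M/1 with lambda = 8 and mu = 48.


P(wait) = rho = lambda/mu = 8/48 = 0.1667

0.1667


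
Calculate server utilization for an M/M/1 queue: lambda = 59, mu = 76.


rho = lambda/mu = 59/76 = 0.7763

0.7763


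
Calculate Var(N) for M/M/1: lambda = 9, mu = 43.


rho = 9/43; Var(N) = rho/(1-rho)^2 = 0.33

0.33


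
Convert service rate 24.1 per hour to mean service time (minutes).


Mean service time = 60/mu = 60/24.1 = 2.49 minutes

2.49 minutes


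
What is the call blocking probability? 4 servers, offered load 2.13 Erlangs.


B(N,A) = (A^N/N!) / sum(A^k/k!, k=0..N) with N=4, A=2.13 = 0.109

0.109


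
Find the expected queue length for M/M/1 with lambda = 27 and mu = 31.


rho = 27/31; Lq = rho^2/(1-rho) = 5.88

5.88


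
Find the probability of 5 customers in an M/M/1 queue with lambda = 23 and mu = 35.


rho = 23/35; P(n) = (1-rho)*rho^n = (1-23/35)*(23/35)^5 = 0.042

0.042


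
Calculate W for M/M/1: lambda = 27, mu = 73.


W = 1/(mu - lambda) = 1/(73 - 27) = 0.0217 hours

0.0217 hours


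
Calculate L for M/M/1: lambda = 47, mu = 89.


rho = 47/89; L = rho/(1-rho) = 1.12

1.12


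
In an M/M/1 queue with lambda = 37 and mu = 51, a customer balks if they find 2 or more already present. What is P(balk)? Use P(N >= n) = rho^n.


P(N >= 2) = rho^2 = (37/51)^2 = 0.5263

0.5263


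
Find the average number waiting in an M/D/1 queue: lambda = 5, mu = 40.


M/D/1: Lq = rho^2 / (2*(1-rho)) where rho = 5/40; Lq = 0.01

0.01


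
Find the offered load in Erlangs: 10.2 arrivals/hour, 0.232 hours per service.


Offered load a = lambda * E[S] = 10.2 * 0.232 = 2.37 Erlangs

2.37 Erlangs


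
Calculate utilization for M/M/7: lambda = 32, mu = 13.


rho = lambda/(c*mu) = 32/(7*13) = 0.3516

0.3516


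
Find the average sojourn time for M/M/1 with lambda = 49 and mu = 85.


W = 1/(mu - lambda) = 1/(85 - 49) = 0.0278 hours

0.0278 hours


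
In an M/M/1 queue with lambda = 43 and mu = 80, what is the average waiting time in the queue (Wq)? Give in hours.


rho = 43/80; Wq = rho/(mu - lambda) = 0.0145 hours

0.0145 hours


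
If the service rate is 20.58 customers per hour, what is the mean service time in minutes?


Mean service time = 60/mu = 60/20.58 = 2.92 minutes

2.92 minutes


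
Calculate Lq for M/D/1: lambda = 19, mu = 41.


M/D/1: Lq = rho^2 / (2*(1-rho)) where rho = 19/41; Lq = 0.2

0.2


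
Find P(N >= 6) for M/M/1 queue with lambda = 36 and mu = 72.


P(N >= 6) = rho^6 = (36/72)^6 = 0.0156

0.0156


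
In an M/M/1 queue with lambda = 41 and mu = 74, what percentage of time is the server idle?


Idle fraction = (1 - rho) * 100 = (1 - 41/74) * 100 = 44.6%

44.6%


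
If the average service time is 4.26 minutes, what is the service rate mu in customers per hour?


mu = 60 / avg_service_time = 60 / 4.26 = 14.08 per hour

14.08 per hour


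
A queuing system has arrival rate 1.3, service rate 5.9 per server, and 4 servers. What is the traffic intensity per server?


rho = lambda / (c * mu) = 1.3 / (4 * 5.9) = 0.0551

0.0551


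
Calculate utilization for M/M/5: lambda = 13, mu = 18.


rho = lambda/(c*mu) = 13/(5*18) = 0.1444

0.1444


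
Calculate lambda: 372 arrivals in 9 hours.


lambda = total arrivals / time = 372 / 9 = 41.33 per hour

41.33 per hour


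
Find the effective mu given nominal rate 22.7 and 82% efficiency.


Effective rate = mu * efficiency = 22.7 * 0.82 = 18.61 per hour

18.61 per hour


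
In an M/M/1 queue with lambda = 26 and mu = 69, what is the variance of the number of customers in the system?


rho = 26/69; Var(N) = rho/(1-rho)^2 = 0.97

0.97


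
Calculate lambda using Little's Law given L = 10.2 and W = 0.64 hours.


lambda = L / W = 10.2 / 0.64 = 15.94 per hour

15.94 per hour


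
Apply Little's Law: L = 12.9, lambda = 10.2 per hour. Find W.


W = L / lambda = 12.9 / 10.2 = 1.2647 hours

1.2647 hours


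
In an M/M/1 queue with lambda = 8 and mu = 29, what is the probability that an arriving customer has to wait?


P(wait) = rho = lambda/mu = 8/29 = 0.2759

0.2759


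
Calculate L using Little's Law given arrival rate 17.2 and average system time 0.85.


L = lambda * W = 17.2 * 0.85 = 14.62

14.62


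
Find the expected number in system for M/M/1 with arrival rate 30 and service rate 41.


rho = 30/41; L = rho/(1-rho) = 2.73

2.73


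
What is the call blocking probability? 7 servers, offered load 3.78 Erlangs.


B(N,A) = (A^N/N!) / sum(A^k/k!, k=0..N) with N=7, A=3.78 = 0.052

0.052


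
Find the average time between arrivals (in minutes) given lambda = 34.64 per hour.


Mean interarrival time = 60/lambda = 60/34.64 = 1.73 minutes

1.73 minutes


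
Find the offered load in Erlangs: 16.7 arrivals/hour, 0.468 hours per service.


Offered load a = lambda * E[S] = 16.7 * 0.468 = 7.82 Erlangs

7.82 Erlangs


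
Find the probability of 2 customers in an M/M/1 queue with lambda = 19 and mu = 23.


rho = 19/23; P(n) = (1-rho)*rho^n = (1-19/23)*(19/23)^2 = 0.1187

0.1187


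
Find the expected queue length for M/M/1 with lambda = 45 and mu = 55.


rho = 45/55; Lq = rho^2/(1-rho) = 3.68

3.68


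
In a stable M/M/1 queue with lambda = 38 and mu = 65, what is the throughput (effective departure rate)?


For a stable queue (lambda < mu), throughput = lambda = 38 per hour

38 per hour


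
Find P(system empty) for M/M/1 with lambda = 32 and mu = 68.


P0 = 1 - rho = 1 - 32/68 = 0.5294

0.5294


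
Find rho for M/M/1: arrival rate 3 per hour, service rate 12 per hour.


rho = lambda/mu = 3/12 = 0.25

0.25


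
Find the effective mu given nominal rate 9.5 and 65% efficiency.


Effective rate = mu * efficiency = 9.5 * 0.65 = 6.18 per hour

6.18 per hour


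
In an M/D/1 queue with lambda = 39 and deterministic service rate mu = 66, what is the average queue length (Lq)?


M/D/1: Lq = rho^2 / (2*(1-rho)) where rho = 39/66; Lq = 0.43

0.43


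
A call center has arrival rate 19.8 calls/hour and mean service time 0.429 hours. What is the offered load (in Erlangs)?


Offered load a = lambda * E[S] = 19.8 * 0.429 = 8.49 Erlangs

8.49 Erlangs


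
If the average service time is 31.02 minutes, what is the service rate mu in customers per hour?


mu = 60 / avg_service_time = 60 / 31.02 = 1.93 per hour

1.93 per hour


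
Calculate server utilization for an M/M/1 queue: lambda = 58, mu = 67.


rho = lambda/mu = 58/67 = 0.8657

0.8657


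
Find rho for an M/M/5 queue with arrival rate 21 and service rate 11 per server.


rho = lambda/(c*mu) = 21/(5*11) = 0.3818

0.3818


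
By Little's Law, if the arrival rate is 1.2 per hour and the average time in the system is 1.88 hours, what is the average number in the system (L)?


L = lambda * W = 1.2 * 1.88 = 2.26

2.26


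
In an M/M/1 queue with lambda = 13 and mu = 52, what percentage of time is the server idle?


Idle fraction = (1 - rho) * 100 = (1 - 13/52) * 100 = 75.0%

75.0%


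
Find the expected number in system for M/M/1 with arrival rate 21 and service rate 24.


rho = 21/24; L = rho/(1-rho) = 7.0

7.0


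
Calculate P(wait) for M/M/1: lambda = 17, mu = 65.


P(wait) = rho = lambda/mu = 17/65 = 0.2615

0.2615


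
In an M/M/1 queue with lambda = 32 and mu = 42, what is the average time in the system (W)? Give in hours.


W = 1/(mu - lambda) = 1/(42 - 32) = 0.1 hours

0.1 hours


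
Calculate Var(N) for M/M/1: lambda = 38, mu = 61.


rho = 38/61; Var(N) = rho/(1-rho)^2 = 4.38

4.38


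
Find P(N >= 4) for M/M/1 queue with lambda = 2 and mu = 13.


P(N >= 4) = rho^4 = (2/13)^4 = 0.0006

0.0006


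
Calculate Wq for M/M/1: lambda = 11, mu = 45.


rho = 11/45; Wq = rho/(mu - lambda) = 0.0072 hours

0.0072 hours


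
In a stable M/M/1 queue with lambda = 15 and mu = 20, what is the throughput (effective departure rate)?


For a stable queue (lambda < mu), throughput = lambda = 15 per hour

15 per hour


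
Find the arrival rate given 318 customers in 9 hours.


lambda = total arrivals / time = 318 / 9 = 35.33 per hour

35.33 per hour


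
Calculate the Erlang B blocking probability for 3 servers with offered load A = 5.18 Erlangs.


B(N,A) = (A^N/N!) / sum(A^k/k!, k=0..N) with N=3, A=5.18 = 0.5417

0.5417


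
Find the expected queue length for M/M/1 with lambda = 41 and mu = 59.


rho = 41/59; Lq = rho^2/(1-rho) = 1.58

1.58


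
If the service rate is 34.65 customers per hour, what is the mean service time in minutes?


Mean service time = 60/mu = 60/34.65 = 1.73 minutes

1.73 minutes


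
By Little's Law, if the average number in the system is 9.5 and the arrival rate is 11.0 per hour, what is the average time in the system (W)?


W = L / lambda = 9.5 / 11.0 = 0.8636 hours

0.8636 hours


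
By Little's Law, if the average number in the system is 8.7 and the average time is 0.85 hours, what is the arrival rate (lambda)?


lambda = L / W = 8.7 / 0.85 = 10.24 per hour

10.24 per hour


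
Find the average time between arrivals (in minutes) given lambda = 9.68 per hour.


Mean interarrival time = 60/lambda = 60/9.68 = 6.2 minutes

6.2 minutes


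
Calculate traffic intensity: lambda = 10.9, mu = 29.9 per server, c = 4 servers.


rho = lambda / (c * mu) = 10.9 / (4 * 29.9) = 0.0911

0.0911


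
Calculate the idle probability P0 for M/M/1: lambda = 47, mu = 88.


P0 = 1 - rho = 1 - 47/88 = 0.4659

0.4659


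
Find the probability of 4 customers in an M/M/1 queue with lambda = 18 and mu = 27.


rho = 18/27; P(n) = (1-rho)*rho^n = (1-18/27)*(18/27)^4 = 0.0658

0.0658


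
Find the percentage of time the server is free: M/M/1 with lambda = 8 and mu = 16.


Idle fraction = (1 - rho) * 100 = (1 - 8/16) * 100 = 50.0%

50.0%


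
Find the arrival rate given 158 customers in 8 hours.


lambda = total arrivals / time = 158 / 8 = 19.75 per hour

19.75 per hour


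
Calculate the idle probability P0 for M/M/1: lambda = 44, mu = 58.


P0 = 1 - rho = 1 - 44/58 = 0.2414

0.2414


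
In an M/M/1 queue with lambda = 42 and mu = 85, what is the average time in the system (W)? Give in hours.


W = 1/(mu - lambda) = 1/(85 - 42) = 0.0233 hours

0.0233 hours


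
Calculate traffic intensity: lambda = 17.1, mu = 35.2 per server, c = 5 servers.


rho = lambda / (c * mu) = 17.1 / (5 * 35.2) = 0.0972

0.0972


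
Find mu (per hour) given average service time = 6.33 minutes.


mu = 60 / avg_service_time = 60 / 6.33 = 9.48 per hour

9.48 per hour


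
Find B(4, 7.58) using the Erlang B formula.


B(N,A) = (A^N/N!) / sum(A^k/k!, k=0..N) with N=4, A=7.58 = 0.5559

0.5559


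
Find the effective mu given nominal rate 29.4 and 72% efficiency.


Effective rate = mu * efficiency = 29.4 * 0.72 = 21.17 per hour

21.17 per hour


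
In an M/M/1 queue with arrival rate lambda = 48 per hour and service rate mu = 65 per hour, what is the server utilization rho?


rho = lambda/mu = 48/65 = 0.7385

0.7385


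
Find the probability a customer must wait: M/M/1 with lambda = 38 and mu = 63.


P(wait) = rho = lambda/mu = 38/63 = 0.6032

0.6032


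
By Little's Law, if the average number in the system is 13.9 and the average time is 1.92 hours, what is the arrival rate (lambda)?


lambda = L / W = 13.9 / 1.92 = 7.24 per hour

7.24 per hour


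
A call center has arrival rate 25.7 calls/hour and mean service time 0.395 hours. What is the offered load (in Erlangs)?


Offered load a = lambda * E[S] = 25.7 * 0.395 = 10.15 Erlangs

10.15 Erlangs


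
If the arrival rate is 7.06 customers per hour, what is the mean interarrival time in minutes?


Mean interarrival time = 60/lambda = 60/7.06 = 8.5 minutes

8.5 minutes


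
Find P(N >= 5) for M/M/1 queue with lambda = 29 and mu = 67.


P(N >= 5) = rho^5 = (29/67)^5 = 0.0152

0.0152


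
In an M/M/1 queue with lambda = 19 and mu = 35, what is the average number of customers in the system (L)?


rho = 19/35; L = rho/(1-rho) = 1.19

1.19


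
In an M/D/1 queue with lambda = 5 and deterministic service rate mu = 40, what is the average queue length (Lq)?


M/D/1: Lq = rho^2 / (2*(1-rho)) where rho = 5/40; Lq = 0.01

0.01


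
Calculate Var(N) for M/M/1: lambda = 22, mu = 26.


rho = 22/26; Var(N) = rho/(1-rho)^2 = 35.75

35.75


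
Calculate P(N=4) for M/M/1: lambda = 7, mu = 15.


rho = 7/15; P(n) = (1-rho)*rho^n = (1-7/15)*(7/15)^4 = 0.0253

0.0253


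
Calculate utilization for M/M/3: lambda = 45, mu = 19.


rho = lambda/(c*mu) = 45/(3*19) = 0.7895

0.7895


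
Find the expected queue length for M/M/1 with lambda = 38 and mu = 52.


rho = 38/52; Lq = rho^2/(1-rho) = 1.98

1.98


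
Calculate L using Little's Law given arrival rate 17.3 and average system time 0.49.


L = lambda * W = 17.3 * 0.49 = 8.48

8.48


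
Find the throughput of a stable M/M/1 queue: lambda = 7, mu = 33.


For a stable queue (lambda < mu), throughput = lambda = 7 per hour

7 per hour


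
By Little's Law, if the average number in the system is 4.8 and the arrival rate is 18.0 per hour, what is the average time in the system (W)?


W = L / lambda = 4.8 / 18.0 = 0.2667 hours

0.2667 hours


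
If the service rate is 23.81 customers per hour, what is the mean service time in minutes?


Mean service time = 60/mu = 60/23.81 = 2.52 minutes

2.52 minutes


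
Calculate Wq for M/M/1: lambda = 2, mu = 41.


rho = 2/41; Wq = rho/(mu - lambda) = 0.0013 hours

0.0013 hours


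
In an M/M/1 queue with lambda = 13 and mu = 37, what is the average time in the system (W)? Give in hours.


W = 1/(mu - lambda) = 1/(37 - 13) = 0.0417 hours

0.0417 hours


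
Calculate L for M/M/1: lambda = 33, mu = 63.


rho = 33/63; L = rho/(1-rho) = 1.1

1.1


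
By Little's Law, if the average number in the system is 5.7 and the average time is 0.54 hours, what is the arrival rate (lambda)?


lambda = L / W = 5.7 / 0.54 = 10.56 per hour

10.56 per hour


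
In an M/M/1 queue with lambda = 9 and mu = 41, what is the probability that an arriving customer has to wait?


P(wait) = rho = lambda/mu = 9/41 = 0.2195

0.2195


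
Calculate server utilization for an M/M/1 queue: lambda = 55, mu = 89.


rho = lambda/mu = 55/89 = 0.618

0.618


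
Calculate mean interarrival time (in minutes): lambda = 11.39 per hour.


Mean interarrival time = 60/lambda = 60/11.39 = 5.27 minutes

5.27 minutes


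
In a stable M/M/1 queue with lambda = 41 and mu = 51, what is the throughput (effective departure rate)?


For a stable queue (lambda < mu), throughput = lambda = 41 per hour

41 per hour


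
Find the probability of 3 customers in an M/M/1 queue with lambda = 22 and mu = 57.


rho = 22/57; P(n) = (1-rho)*rho^n = (1-22/57)*(22/57)^3 = 0.0353

0.0353


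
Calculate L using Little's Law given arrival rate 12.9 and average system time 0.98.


L = lambda * W = 12.9 * 0.98 = 12.64

12.64


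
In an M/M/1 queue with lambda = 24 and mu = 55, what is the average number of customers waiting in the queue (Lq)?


rho = 24/55; Lq = rho^2/(1-rho) = 0.34

0.34


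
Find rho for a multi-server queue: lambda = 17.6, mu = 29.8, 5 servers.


rho = lambda / (c * mu) = 17.6 / (5 * 29.8) = 0.1181

0.1181


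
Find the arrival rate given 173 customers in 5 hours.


lambda = total arrivals / time = 173 / 5 = 34.6 per hour

34.6 per hour


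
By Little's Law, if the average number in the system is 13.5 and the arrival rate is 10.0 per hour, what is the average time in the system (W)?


W = L / lambda = 13.5 / 10.0 = 1.35 hours

1.35 hours


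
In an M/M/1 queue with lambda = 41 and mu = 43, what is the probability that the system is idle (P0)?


P0 = 1 - rho = 1 - 41/43 = 0.0465

0.0465


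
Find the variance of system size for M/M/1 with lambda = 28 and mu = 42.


rho = 28/42; Var(N) = rho/(1-rho)^2 = 6.0

6.0


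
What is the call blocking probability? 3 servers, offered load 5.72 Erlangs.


B(N,A) = (A^N/N!) / sum(A^k/k!, k=0..N) with N=3, A=5.72 = 0.5747

0.5747


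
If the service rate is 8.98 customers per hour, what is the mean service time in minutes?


Mean service time = 60/mu = 60/8.98 = 6.68 minutes

6.68 minutes


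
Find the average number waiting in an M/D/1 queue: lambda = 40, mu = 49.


M/D/1: Lq = rho^2 / (2*(1-rho)) where rho = 40/49; Lq = 1.81

1.81


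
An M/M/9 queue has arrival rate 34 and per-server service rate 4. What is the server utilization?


rho = lambda/(c*mu) = 34/(9*4) = 0.9444

0.9444


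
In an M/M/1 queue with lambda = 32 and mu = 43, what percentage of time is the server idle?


Idle fraction = (1 - rho) * 100 = (1 - 32/43) * 100 = 25.6%

25.6%


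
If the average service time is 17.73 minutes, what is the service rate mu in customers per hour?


mu = 60 / avg_service_time = 60 / 17.73 = 3.38 per hour

3.38 per hour


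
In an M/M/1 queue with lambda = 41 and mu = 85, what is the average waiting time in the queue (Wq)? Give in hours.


rho = 41/85; Wq = rho/(mu - lambda) = 0.011 hours

0.011 hours


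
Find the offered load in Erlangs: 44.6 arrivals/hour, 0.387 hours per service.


Offered load a = lambda * E[S] = 44.6 * 0.387 = 17.26 Erlangs

17.26 Erlangs


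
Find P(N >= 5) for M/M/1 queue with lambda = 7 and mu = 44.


P(N >= 5) = rho^5 = (7/44)^5 = 0.0001

0.0001


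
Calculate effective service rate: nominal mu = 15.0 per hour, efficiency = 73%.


Effective rate = mu * efficiency = 15.0 * 0.73 = 10.95 per hour

10.95 per hour


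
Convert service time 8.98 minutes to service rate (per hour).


mu = 60 / avg_service_time = 60 / 8.98 = 6.68 per hour

6.68 per hour


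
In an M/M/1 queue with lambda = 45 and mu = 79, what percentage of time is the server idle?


Idle fraction = (1 - rho) * 100 = (1 - 45/79) * 100 = 43.0%

43.0%


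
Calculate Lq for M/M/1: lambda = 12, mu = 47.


rho = 12/47; Lq = rho^2/(1-rho) = 0.09

0.09


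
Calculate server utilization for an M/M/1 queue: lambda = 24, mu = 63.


rho = lambda/mu = 24/63 = 0.381

0.381


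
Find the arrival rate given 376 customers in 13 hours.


lambda = total arrivals / time = 376 / 13 = 28.92 per hour

28.92 per hour


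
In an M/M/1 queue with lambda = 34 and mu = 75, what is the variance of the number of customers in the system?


rho = 34/75; Var(N) = rho/(1-rho)^2 = 1.52

1.52


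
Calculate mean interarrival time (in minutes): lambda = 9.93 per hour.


Mean interarrival time = 60/lambda = 60/9.93 = 6.04 minutes

6.04 minutes


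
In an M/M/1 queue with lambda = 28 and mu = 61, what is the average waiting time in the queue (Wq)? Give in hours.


rho = 28/61; Wq = rho/(mu - lambda) = 0.0139 hours

0.0139 hours


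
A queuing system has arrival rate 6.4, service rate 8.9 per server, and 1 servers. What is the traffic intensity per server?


rho = lambda / (c * mu) = 6.4 / (1 * 8.9) = 0.7191

0.7191


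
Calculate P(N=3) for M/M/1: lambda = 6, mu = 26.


rho = 6/26; P(n) = (1-rho)*rho^n = (1-6/26)*(6/26)^3 = 0.0095

0.0095


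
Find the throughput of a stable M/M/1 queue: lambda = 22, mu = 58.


For a stable queue (lambda < mu), throughput = lambda = 22 per hour

22 per hour


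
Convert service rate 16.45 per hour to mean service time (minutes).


Mean service time = 60/mu = 60/16.45 = 3.65 minutes

3.65 minutes


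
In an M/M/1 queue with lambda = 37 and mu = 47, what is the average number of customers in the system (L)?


rho = 37/47; L = rho/(1-rho) = 3.7

3.7


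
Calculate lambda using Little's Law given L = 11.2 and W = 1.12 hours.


lambda = L / W = 11.2 / 1.12 = 10.0 per hour

10.0 per hour


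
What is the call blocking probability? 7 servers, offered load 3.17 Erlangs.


B(N,A) = (A^N/N!) / sum(A^k/k!, k=0..N) with N=7, A=3.17 = 0.0272

0.0272
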